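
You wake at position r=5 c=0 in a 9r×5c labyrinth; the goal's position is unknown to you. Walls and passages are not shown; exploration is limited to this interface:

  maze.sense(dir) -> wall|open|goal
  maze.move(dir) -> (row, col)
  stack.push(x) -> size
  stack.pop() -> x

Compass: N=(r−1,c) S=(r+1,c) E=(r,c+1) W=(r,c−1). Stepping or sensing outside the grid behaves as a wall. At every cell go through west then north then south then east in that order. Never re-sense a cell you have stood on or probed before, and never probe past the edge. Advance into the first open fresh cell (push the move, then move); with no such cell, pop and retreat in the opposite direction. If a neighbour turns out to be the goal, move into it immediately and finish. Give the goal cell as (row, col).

·→ maze.sense(dir=north)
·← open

·→ stack.push(x=north)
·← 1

·→ maze.move(dir=north)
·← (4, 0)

·→ maze.sense(dir=north)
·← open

·→ stack.push(x=north)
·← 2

·→ maze.move(dir=north)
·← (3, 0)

·→ maze.sense(dir=north)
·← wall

·→ maze.sense(dir=east)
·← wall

·→ stack.pop()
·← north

·→ maze.move(dir=south)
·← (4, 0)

·→ maze.sense(dir=east)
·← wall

·→ stack.pop()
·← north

·→ maze.move(dir=south)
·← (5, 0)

·→ maze.sense(dir=south)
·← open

·→ stack.push(x=south)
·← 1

·→ maze.move(dir=south)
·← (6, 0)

·→ maze.sense(dir=south)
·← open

·→ stack.push(x=south)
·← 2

·→ maze.move(dir=south)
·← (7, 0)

·→ maze.sense(dir=south)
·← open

·→ stack.push(x=south)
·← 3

·→ maze.move(dir=south)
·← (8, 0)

·→ maze.sense(dir=east)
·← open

·→ stack.push(x=east)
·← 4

·→ maze.move(dir=east)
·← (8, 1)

·→ maze.sense(dir=north)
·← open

·→ stack.push(x=north)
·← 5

·→ maze.move(dir=north)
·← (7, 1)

·→ maze.sense(dir=north)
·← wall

·→ maze.sense(dir=east)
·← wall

·→ stack.pop()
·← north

·→ maze.move(dir=south)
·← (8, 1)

·→ maze.sense(dir=east)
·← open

·→ stack.push(x=east)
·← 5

·→ maze.move(dir=east)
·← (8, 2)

·→ maze.sense(dir=east)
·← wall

·→ stack.pop()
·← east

·→ maze.move(dir=west)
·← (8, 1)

·→ stack.pop()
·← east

·→ maze.move(dir=west)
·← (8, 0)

·→ stack.pop()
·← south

·→ maze.move(dir=north)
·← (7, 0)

·→ stack.pop()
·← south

·→ maze.move(dir=north)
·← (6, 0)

·→ stack.pop()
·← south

·→ maze.move(dir=north)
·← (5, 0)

·→ maze.sense(dir=east)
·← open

·→ stack.push(x=east)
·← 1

·→ maze.move(dir=east)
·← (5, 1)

·→ maze.sense(dir=east)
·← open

·→ stack.push(x=east)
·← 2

·→ maze.move(dir=east)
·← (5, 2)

·→ maze.sense(dir=north)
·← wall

·→ maze.sense(dir=south)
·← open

·→ stack.push(x=south)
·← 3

·→ maze.move(dir=south)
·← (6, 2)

·→ maze.sense(dir=east)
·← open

·→ stack.push(x=east)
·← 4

·→ maze.move(dir=east)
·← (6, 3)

·→ maze.sense(dir=north)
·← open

·→ stack.push(x=north)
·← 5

·→ maze.move(dir=north)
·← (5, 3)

·→ maze.sense(dir=north)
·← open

·→ stack.push(x=north)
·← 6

·→ maze.move(dir=north)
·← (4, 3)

·→ maze.sense(dir=north)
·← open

·→ stack.push(x=north)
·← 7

·→ maze.move(dir=north)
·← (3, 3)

·→ maze.sense(dir=west)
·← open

·→ stack.push(x=west)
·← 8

·→ maze.move(dir=west)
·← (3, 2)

·→ maze.sense(dir=north)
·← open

·→ stack.push(x=north)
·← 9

·→ maze.move(dir=north)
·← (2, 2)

·→ maze.sense(dir=west)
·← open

·→ stack.push(x=west)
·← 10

·→ maze.move(dir=west)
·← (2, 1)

·→ maze.sense(dir=north)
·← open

·→ stack.push(x=north)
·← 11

·→ maze.move(dir=north)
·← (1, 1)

·→ maze.sense(dir=west)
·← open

·→ stack.push(x=west)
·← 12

·→ maze.move(dir=west)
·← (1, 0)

·→ maze.sense(dir=north)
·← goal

·→ maze.move(dir=north)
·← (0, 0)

Answer: (0, 0)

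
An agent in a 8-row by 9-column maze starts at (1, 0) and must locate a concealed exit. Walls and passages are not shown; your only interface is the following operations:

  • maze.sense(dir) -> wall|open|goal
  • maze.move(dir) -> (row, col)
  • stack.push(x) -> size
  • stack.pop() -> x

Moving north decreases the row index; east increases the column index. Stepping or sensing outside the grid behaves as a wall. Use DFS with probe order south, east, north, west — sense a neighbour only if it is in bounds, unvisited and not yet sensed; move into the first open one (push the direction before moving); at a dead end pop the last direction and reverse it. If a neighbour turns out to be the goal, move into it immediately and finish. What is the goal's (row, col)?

CALL maze.sense[south]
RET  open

CALL stack.push[south]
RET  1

CALL maze.move[south]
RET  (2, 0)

CALL maze.sense[south]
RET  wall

CALL maze.sense[east]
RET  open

CALL stack.push[east]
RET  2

CALL maze.move[east]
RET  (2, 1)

CALL maze.sense[south]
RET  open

CALL stack.push[south]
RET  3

CALL maze.move[south]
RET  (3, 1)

CALL maze.sense[south]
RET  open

CALL stack.push[south]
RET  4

CALL maze.move[south]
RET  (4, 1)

CALL maze.sense[south]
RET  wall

CALL maze.sense[east]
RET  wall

CALL maze.sense[west]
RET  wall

CALL stack.pop[]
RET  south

CALL maze.move[north]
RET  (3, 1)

CALL maze.sense[east]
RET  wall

CALL stack.pop[]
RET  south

CALL maze.move[north]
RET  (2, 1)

CALL maze.sense[east]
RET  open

CALL stack.push[east]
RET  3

CALL maze.move[east]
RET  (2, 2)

CALL maze.sense[east]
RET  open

CALL stack.push[east]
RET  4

CALL maze.move[east]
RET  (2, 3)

CALL maze.sense[south]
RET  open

CALL stack.push[south]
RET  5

CALL maze.move[south]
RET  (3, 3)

CALL maze.sense[south]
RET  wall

CALL maze.sense[east]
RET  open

CALL stack.push[east]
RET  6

CALL maze.move[east]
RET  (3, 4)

CALL maze.sense[south]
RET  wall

CALL maze.sense[east]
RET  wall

CALL maze.sense[north]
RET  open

CALL stack.push[north]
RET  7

CALL maze.move[north]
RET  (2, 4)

CALL maze.sense[east]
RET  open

CALL stack.push[east]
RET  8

CALL maze.move[east]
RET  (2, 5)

CALL maze.sense[east]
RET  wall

CALL maze.sense[north]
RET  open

CALL stack.push[north]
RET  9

CALL maze.move[north]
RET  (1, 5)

CALL maze.sense[east]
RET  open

CALL stack.push[east]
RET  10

CALL maze.move[east]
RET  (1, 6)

CALL maze.sense[east]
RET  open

CALL stack.push[east]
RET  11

CALL maze.move[east]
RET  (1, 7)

CALL maze.sense[south]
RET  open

CALL stack.push[south]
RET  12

CALL maze.move[south]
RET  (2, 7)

CALL maze.sense[south]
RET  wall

CALL maze.sense[east]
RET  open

CALL stack.push[east]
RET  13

CALL maze.move[east]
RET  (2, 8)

CALL maze.sense[south]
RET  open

CALL stack.push[south]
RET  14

CALL maze.move[south]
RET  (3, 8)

CALL maze.sense[south]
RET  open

CALL stack.push[south]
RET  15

CALL maze.move[south]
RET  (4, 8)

CALL maze.sense[south]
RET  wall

CALL maze.sense[west]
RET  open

CALL stack.push[west]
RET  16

CALL maze.move[west]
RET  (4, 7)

CALL maze.sense[south]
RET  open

CALL stack.push[south]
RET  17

CALL maze.move[south]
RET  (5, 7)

CALL maze.sense[south]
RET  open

CALL stack.push[south]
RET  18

CALL maze.move[south]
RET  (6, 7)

CALL maze.sense[south]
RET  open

CALL stack.push[south]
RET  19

CALL maze.move[south]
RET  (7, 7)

CALL maze.sense[east]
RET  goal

CALL maze.move[east]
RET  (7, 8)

Answer: (7, 8)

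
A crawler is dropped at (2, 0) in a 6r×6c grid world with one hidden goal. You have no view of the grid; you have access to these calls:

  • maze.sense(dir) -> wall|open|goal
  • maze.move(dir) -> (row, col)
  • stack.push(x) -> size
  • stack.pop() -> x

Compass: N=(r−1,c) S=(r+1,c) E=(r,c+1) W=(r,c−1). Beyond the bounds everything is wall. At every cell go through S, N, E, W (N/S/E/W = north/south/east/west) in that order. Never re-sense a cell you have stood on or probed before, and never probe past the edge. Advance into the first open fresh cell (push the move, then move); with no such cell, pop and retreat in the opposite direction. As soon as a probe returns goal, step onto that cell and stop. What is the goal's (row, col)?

-> maze.sense(south)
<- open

-> stack.push(south)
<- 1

-> maze.move(south)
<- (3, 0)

-> maze.sense(south)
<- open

-> stack.push(south)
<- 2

-> maze.move(south)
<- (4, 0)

-> maze.sense(south)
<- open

-> stack.push(south)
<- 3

-> maze.move(south)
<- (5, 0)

-> maze.sense(east)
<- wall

-> stack.pop()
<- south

-> maze.move(north)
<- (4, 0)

-> maze.sense(east)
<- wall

-> stack.pop()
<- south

-> maze.move(north)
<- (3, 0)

-> maze.sense(east)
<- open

-> stack.push(east)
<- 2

-> maze.move(east)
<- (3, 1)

-> maze.sense(north)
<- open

-> stack.push(north)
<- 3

-> maze.move(north)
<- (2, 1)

-> maze.sense(north)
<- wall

-> maze.sense(east)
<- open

-> stack.push(east)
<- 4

-> maze.move(east)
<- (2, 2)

-> maze.sense(south)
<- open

-> stack.push(south)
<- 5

-> maze.move(south)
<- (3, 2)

-> maze.sense(south)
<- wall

-> maze.sense(east)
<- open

-> stack.push(east)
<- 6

-> maze.move(east)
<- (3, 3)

-> maze.sense(south)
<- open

-> stack.push(south)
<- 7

-> maze.move(south)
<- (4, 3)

-> maze.sense(south)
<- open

-> stack.push(south)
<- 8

-> maze.move(south)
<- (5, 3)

-> maze.sense(east)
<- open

-> stack.push(east)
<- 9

-> maze.move(east)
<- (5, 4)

-> maze.sense(north)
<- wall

-> maze.sense(east)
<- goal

-> maze.move(east)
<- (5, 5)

Answer: (5, 5)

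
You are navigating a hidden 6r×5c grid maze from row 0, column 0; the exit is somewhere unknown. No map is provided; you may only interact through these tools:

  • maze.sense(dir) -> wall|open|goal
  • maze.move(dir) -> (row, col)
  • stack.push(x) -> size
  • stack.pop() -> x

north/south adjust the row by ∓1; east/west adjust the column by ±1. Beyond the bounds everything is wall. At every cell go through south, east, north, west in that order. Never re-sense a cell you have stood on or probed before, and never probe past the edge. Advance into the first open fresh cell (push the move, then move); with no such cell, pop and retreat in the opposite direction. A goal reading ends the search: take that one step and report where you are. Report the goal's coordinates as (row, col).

→ maze.sense(south)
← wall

→ maze.sense(east)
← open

→ stack.push(east)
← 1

→ maze.move(east)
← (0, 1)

→ maze.sense(south)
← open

→ stack.push(south)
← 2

→ maze.move(south)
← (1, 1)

→ maze.sense(south)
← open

→ stack.push(south)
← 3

→ maze.move(south)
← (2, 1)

→ maze.sense(south)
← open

→ stack.push(south)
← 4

→ maze.move(south)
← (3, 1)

→ maze.sense(south)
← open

→ stack.push(south)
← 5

→ maze.move(south)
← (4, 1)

→ maze.sense(south)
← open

→ stack.push(south)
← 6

→ maze.move(south)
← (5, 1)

→ maze.sense(east)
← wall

→ maze.sense(west)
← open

→ stack.push(west)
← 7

→ maze.move(west)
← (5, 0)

→ maze.sense(north)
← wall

→ stack.pop()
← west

→ maze.move(east)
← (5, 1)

→ stack.pop()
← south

→ maze.move(north)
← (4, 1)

→ maze.sense(east)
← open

→ stack.push(east)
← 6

→ maze.move(east)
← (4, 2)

→ maze.sense(east)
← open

→ stack.push(east)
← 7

→ maze.move(east)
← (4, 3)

→ maze.sense(south)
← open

→ stack.push(south)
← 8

→ maze.move(south)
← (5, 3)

→ maze.sense(east)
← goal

→ maze.move(east)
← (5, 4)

Answer: (5, 4)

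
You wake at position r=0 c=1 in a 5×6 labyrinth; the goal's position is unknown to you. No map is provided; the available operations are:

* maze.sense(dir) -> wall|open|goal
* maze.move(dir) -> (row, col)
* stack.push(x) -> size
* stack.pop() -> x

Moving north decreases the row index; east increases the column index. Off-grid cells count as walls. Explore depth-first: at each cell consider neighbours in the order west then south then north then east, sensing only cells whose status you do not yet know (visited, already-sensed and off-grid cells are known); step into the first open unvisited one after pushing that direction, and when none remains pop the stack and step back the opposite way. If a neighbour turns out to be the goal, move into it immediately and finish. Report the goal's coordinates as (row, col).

Step: maze.sense[dir→west]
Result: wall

Step: maze.sense[dir→south]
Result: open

Step: stack.push[x→south]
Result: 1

Step: maze.move[dir→south]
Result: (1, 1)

Step: maze.sense[dir→west]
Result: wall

Step: maze.sense[dir→south]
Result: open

Step: stack.push[x→south]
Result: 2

Step: maze.move[dir→south]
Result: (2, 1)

Step: maze.sense[dir→west]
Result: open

Step: stack.push[x→west]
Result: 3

Step: maze.move[dir→west]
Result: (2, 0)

Step: maze.sense[dir→south]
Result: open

Step: stack.push[x→south]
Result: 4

Step: maze.move[dir→south]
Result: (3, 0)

Step: maze.sense[dir→south]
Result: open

Step: stack.push[x→south]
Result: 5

Step: maze.move[dir→south]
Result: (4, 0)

Step: maze.sense[dir→east]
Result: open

Step: stack.push[x→east]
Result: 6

Step: maze.move[dir→east]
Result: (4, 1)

Step: maze.sense[dir→north]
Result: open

Step: stack.push[x→north]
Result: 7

Step: maze.move[dir→north]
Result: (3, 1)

Step: maze.sense[dir→east]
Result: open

Step: stack.push[x→east]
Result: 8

Step: maze.move[dir→east]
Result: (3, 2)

Step: maze.sense[dir→south]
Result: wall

Step: maze.sense[dir→north]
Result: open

Step: stack.push[x→north]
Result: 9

Step: maze.move[dir→north]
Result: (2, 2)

Step: maze.sense[dir→north]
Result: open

Step: stack.push[x→north]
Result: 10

Step: maze.move[dir→north]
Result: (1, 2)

Step: maze.sense[dir→north]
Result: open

Step: stack.push[x→north]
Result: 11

Step: maze.move[dir→north]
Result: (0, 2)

Step: maze.sense[dir→east]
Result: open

Step: stack.push[x→east]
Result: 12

Step: maze.move[dir→east]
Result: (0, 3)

Step: maze.sense[dir→south]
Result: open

Step: stack.push[x→south]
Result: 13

Step: maze.move[dir→south]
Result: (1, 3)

Step: maze.sense[dir→south]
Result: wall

Step: maze.sense[dir→east]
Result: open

Step: stack.push[x→east]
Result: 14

Step: maze.move[dir→east]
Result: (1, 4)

Step: maze.sense[dir→south]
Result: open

Step: stack.push[x→south]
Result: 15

Step: maze.move[dir→south]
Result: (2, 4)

Step: maze.sense[dir→south]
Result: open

Step: stack.push[x→south]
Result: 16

Step: maze.move[dir→south]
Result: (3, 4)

Step: maze.sense[dir→west]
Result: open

Step: stack.push[x→west]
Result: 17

Step: maze.move[dir→west]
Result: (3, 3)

Step: maze.sense[dir→south]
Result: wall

Step: stack.pop[]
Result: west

Step: maze.move[dir→east]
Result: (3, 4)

Step: maze.sense[dir→south]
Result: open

Step: stack.push[x→south]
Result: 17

Step: maze.move[dir→south]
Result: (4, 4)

Step: maze.sense[dir→east]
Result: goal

Step: maze.move[dir→east]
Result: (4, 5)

Answer: (4, 5)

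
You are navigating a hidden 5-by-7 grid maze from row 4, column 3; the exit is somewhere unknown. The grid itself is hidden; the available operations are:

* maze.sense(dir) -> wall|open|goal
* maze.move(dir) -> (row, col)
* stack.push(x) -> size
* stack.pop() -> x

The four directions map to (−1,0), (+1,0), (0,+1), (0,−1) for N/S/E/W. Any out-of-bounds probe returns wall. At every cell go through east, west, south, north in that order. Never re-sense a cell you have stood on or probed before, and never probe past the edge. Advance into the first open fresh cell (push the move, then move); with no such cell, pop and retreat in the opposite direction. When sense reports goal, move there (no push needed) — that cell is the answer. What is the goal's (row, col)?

I try sense on dir=east, and see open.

I invoke push on x=east, → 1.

Next I call move on dir=east, and get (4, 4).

Calling sense on dir=east, — result: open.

Using push on x=east, : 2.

Next I call move on dir=east, and see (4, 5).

Now I run sense on dir=east, and get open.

I try push on x=east, giving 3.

I use move on dir=east, giving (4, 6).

I use sense on dir=north, which returns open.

I invoke push on x=north, and observe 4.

I try move on dir=north, which returns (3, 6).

I try sense on dir=west, yielding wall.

Next I call sense on dir=north, and observe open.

Then push on x=north, yielding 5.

I run move on dir=north, and get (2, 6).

I try sense on dir=west, and get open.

Now I run push on x=west, and get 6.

I call move on dir=west, giving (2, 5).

I invoke sense on dir=west, yielding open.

Using push on x=west, and see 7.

I call move on dir=west, → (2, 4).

I invoke sense on dir=west, yielding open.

Then push on x=west, and observe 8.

I use move on dir=west, → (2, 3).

I use sense on dir=west, and get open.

I invoke push on x=west, — result: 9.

Calling move on dir=west, and see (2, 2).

Then sense on dir=west, giving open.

Then push on x=west, → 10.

Now I run move on dir=west, which returns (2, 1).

Invoking sense on dir=west, and see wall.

Calling sense on dir=south, and see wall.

Invoking sense on dir=north, which returns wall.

Using pop(), : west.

I call move on dir=east, and get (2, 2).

I run sense on dir=south, which returns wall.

I try sense on dir=north, : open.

I invoke push on x=north, and see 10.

Next I call move on dir=north, yielding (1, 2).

Next I call sense on dir=east, → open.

I use push on x=east, — result: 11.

I invoke move on dir=east, and see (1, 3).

Calling sense on dir=east, yielding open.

I invoke push on x=east, — result: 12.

I call move on dir=east, : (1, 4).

I invoke sense on dir=east, giving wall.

Now I run sense on dir=north, and see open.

Next I call push on x=north, which returns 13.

I try move on dir=north, and get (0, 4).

I try sense on dir=east, yielding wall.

I call sense on dir=west, and see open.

I invoke push on x=west, and observe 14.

I call move on dir=west, giving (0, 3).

Calling sense on dir=west, : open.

Invoking push on x=west, giving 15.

Then move on dir=west, and get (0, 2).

Then sense on dir=west, : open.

Then push on x=west, yielding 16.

I try move on dir=west, giving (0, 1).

Invoking sense on dir=west, giving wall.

Using pop, and see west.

Now I run move on dir=east, giving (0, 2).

I try pop(), — result: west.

I run move on dir=east, — result: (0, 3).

I call pop(), — result: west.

I try move on dir=east, : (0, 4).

Now I run pop(), → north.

Then move on dir=south, and observe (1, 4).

Invoking pop, → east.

I call move on dir=west, → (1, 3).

Now I run pop, : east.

I run move on dir=west, and get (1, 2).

Using pop(), giving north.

I try move on dir=south, yielding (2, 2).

Now I run pop, and get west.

Calling move on dir=east, : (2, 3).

Now I run sense on dir=south, → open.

I call push on x=south, and see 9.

I call move on dir=south, → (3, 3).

Next I call sense on dir=east, : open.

I try push on x=east, : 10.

Calling move on dir=east, giving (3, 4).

I try pop, → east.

Invoking move on dir=west, — result: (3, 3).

I try pop(), and observe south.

I run move on dir=north, giving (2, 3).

I use pop(), giving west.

Next I call move on dir=east, and get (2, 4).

I use pop(), → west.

Then move on dir=east, and observe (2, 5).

Calling pop, : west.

I run move on dir=east, and see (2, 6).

Then sense on dir=north, and observe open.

I use push on x=north, — result: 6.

Using move on dir=north, giving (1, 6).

I invoke sense on dir=north, and observe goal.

Now I run move on dir=north, : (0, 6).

Answer: (0, 6)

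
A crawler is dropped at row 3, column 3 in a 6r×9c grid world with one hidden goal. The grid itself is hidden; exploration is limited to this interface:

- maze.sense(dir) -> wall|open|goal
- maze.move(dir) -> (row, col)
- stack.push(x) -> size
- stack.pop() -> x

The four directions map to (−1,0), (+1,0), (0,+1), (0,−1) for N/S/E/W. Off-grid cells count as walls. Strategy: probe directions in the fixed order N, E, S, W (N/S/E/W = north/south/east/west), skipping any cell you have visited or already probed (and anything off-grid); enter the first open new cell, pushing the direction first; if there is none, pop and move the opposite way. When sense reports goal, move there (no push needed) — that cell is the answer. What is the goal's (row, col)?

·→ maze.sense(dir: north)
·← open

·→ stack.push(x: north)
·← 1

·→ maze.move(dir: north)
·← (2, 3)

·→ maze.sense(dir: north)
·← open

·→ stack.push(x: north)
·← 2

·→ maze.move(dir: north)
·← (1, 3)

·→ maze.sense(dir: north)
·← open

·→ stack.push(x: north)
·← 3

·→ maze.move(dir: north)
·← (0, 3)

·→ maze.sense(dir: east)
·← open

·→ stack.push(x: east)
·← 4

·→ maze.move(dir: east)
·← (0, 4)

·→ maze.sense(dir: east)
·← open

·→ stack.push(x: east)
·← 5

·→ maze.move(dir: east)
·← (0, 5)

·→ maze.sense(dir: east)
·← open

·→ stack.push(x: east)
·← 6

·→ maze.move(dir: east)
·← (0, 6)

·→ maze.sense(dir: east)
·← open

·→ stack.push(x: east)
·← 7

·→ maze.move(dir: east)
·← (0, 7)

·→ maze.sense(dir: east)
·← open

·→ stack.push(x: east)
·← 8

·→ maze.move(dir: east)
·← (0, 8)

·→ maze.sense(dir: south)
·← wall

·→ stack.pop()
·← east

·→ maze.move(dir: west)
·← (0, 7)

·→ maze.sense(dir: south)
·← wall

·→ stack.pop()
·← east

·→ maze.move(dir: west)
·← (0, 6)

·→ maze.sense(dir: south)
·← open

·→ stack.push(x: south)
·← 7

·→ maze.move(dir: south)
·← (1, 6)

·→ maze.sense(dir: south)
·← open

·→ stack.push(x: south)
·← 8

·→ maze.move(dir: south)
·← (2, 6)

·→ maze.sense(dir: east)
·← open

·→ stack.push(x: east)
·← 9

·→ maze.move(dir: east)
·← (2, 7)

·→ maze.sense(dir: east)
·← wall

·→ maze.sense(dir: south)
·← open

·→ stack.push(x: south)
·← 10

·→ maze.move(dir: south)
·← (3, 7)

·→ maze.sense(dir: east)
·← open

·→ stack.push(x: east)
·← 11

·→ maze.move(dir: east)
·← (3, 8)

·→ maze.sense(dir: south)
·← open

·→ stack.push(x: south)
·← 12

·→ maze.move(dir: south)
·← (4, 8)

·→ maze.sense(dir: south)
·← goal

·→ maze.move(dir: south)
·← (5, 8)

Answer: (5, 8)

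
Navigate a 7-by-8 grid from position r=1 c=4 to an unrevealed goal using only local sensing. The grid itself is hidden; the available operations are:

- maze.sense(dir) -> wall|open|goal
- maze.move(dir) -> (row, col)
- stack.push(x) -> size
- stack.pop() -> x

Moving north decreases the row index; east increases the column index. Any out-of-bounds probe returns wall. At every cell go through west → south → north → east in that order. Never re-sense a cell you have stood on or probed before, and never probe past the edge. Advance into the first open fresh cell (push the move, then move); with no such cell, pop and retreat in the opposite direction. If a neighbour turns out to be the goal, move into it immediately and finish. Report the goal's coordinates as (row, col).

→ maze.sense(west)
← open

→ stack.push(west)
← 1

→ maze.move(west)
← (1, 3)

→ maze.sense(west)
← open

→ stack.push(west)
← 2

→ maze.move(west)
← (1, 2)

→ maze.sense(west)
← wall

→ maze.sense(south)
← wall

→ maze.sense(north)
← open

→ stack.push(north)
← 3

→ maze.move(north)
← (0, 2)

→ maze.sense(west)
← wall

→ maze.sense(east)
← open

→ stack.push(east)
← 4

→ maze.move(east)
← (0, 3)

→ maze.sense(east)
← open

→ stack.push(east)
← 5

→ maze.move(east)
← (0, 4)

→ maze.sense(east)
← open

→ stack.push(east)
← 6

→ maze.move(east)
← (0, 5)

→ maze.sense(south)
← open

→ stack.push(south)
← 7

→ maze.move(south)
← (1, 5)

→ maze.sense(south)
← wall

→ maze.sense(east)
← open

→ stack.push(east)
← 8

→ maze.move(east)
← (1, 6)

→ maze.sense(south)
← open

→ stack.push(south)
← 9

→ maze.move(south)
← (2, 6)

→ maze.sense(south)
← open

→ stack.push(south)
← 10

→ maze.move(south)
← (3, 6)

→ maze.sense(west)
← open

→ stack.push(west)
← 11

→ maze.move(west)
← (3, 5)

→ maze.sense(west)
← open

→ stack.push(west)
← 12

→ maze.move(west)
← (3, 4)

→ maze.sense(west)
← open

→ stack.push(west)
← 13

→ maze.move(west)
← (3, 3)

→ maze.sense(west)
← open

→ stack.push(west)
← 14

→ maze.move(west)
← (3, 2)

→ maze.sense(west)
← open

→ stack.push(west)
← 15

→ maze.move(west)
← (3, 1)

→ maze.sense(west)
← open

→ stack.push(west)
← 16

→ maze.move(west)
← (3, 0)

→ maze.sense(south)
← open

→ stack.push(south)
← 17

→ maze.move(south)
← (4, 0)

→ maze.sense(south)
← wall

→ maze.sense(east)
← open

→ stack.push(east)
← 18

→ maze.move(east)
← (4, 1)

→ maze.sense(south)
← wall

→ maze.sense(east)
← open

→ stack.push(east)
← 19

→ maze.move(east)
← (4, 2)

→ maze.sense(south)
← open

→ stack.push(south)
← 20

→ maze.move(south)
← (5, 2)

→ maze.sense(south)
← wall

→ maze.sense(east)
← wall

→ stack.pop()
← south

→ maze.move(north)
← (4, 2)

→ maze.sense(east)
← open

→ stack.push(east)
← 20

→ maze.move(east)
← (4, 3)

→ maze.sense(east)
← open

→ stack.push(east)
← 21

→ maze.move(east)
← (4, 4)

→ maze.sense(south)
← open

→ stack.push(south)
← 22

→ maze.move(south)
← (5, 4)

→ maze.sense(south)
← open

→ stack.push(south)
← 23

→ maze.move(south)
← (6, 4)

→ maze.sense(west)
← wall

→ maze.sense(east)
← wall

→ stack.pop()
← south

→ maze.move(north)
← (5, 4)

→ maze.sense(east)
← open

→ stack.push(east)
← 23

→ maze.move(east)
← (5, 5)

→ maze.sense(north)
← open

→ stack.push(north)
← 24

→ maze.move(north)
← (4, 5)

→ maze.sense(east)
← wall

→ stack.pop()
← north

→ maze.move(south)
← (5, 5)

→ maze.sense(east)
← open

→ stack.push(east)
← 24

→ maze.move(east)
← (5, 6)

→ maze.sense(south)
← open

→ stack.push(south)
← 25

→ maze.move(south)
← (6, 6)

→ maze.sense(east)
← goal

→ maze.move(east)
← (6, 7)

Answer: (6, 7)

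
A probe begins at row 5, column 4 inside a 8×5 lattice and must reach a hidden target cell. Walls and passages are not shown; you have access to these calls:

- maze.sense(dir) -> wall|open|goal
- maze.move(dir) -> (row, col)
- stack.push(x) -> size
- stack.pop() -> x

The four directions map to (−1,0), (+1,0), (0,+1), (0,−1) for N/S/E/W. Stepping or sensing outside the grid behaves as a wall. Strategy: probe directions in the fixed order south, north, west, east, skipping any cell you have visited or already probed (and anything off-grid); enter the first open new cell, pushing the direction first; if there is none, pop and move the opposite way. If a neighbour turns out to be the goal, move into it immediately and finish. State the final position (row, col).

Calling maze.sense on dir: south, yielding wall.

I try maze.sense on dir: north, — result: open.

I run stack.push on x: north, and get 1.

I invoke maze.move on dir: north, — result: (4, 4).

Now I run maze.sense on dir: north, and observe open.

Next I call stack.push on x: north, : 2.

I use maze.move on dir: north, yielding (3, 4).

I call maze.sense on dir: north, — result: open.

I run stack.push on x: north, and get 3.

I use maze.move on dir: north, — result: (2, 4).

I use maze.sense on dir: north, : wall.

Now I run maze.sense on dir: west, which returns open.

Invoking stack.push on x: west, — result: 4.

Calling maze.move on dir: west, and get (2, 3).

Invoking maze.sense on dir: south, and observe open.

I try stack.push on x: south, giving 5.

Using maze.move on dir: south, : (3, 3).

I invoke maze.sense on dir: south, — result: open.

I run stack.push on x: south, yielding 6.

I try maze.move on dir: south, → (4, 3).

I invoke maze.sense on dir: south, → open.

I call stack.push on x: south, and observe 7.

I use maze.move on dir: south, and observe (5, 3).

Calling maze.sense on dir: south, : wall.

Now I run maze.sense on dir: west, which returns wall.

Then stack.pop, : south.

I use maze.move on dir: north, and observe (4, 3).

I try maze.sense on dir: west, — result: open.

Then stack.push on x: west, giving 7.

Using maze.move on dir: west, which returns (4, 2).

Calling maze.sense on dir: north, giving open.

I use stack.push on x: north, — result: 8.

I run maze.move on dir: north, and get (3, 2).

Invoking maze.sense on dir: north, and see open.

I use stack.push on x: north, yielding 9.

Invoking maze.move on dir: north, — result: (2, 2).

I use maze.sense on dir: north, and see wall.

Invoking maze.sense on dir: west, and see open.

I call stack.push on x: west, and observe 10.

Calling maze.move on dir: west, → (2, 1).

Calling maze.sense on dir: south, which returns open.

I use stack.push on x: south, → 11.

Calling maze.move on dir: south, and observe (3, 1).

Invoking maze.sense on dir: south, yielding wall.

Using maze.sense on dir: west, giving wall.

I run stack.pop, and see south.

Calling maze.move on dir: north, and get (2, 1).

Then maze.sense on dir: north, → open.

Invoking stack.push on x: north, : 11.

Now I run maze.move on dir: north, : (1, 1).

Using maze.sense on dir: north, → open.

I try stack.push on x: north, giving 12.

Invoking maze.move on dir: north, which returns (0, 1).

Then maze.sense on dir: west, yielding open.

I try stack.push on x: west, giving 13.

Next I call maze.move on dir: west, and get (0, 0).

Next I call maze.sense on dir: south, : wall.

I invoke stack.pop, yielding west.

Next I call maze.move on dir: east, and observe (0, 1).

I use maze.sense on dir: east, — result: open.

Next I call stack.push on x: east, and get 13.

Calling maze.move on dir: east, which returns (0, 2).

Next I call maze.sense on dir: east, : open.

Now I run stack.push on x: east, which returns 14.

Next I call maze.move on dir: east, giving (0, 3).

Now I run maze.sense on dir: south, and see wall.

I invoke maze.sense on dir: east, and observe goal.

Invoking maze.move on dir: east, and get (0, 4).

Answer: (0, 4)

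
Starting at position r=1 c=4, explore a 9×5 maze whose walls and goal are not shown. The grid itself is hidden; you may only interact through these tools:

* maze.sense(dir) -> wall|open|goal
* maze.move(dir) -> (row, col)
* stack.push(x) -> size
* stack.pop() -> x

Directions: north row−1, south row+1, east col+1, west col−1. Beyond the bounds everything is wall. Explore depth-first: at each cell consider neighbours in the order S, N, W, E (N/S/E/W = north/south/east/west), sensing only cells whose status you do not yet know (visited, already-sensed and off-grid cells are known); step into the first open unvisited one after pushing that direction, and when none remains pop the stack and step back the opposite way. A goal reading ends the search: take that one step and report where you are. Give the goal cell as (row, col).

[in] maze.sense dir=south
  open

[in] stack.push x=south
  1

[in] maze.move dir=south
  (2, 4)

[in] maze.sense dir=south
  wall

[in] maze.sense dir=west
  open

[in] stack.push x=west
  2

[in] maze.move dir=west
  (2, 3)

[in] maze.sense dir=south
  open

[in] stack.push x=south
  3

[in] maze.move dir=south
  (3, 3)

[in] maze.sense dir=south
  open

[in] stack.push x=south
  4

[in] maze.move dir=south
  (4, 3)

[in] maze.sense dir=south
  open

[in] stack.push x=south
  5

[in] maze.move dir=south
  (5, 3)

[in] maze.sense dir=south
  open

[in] stack.push x=south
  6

[in] maze.move dir=south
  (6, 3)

[in] maze.sense dir=south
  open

[in] stack.push x=south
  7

[in] maze.move dir=south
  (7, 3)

[in] maze.sense dir=south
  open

[in] stack.push x=south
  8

[in] maze.move dir=south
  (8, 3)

[in] maze.sense dir=west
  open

[in] stack.push x=west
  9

[in] maze.move dir=west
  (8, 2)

[in] maze.sense dir=north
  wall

[in] maze.sense dir=west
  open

[in] stack.push x=west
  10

[in] maze.move dir=west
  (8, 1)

[in] maze.sense dir=north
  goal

[in] maze.move dir=north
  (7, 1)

Answer: (7, 1)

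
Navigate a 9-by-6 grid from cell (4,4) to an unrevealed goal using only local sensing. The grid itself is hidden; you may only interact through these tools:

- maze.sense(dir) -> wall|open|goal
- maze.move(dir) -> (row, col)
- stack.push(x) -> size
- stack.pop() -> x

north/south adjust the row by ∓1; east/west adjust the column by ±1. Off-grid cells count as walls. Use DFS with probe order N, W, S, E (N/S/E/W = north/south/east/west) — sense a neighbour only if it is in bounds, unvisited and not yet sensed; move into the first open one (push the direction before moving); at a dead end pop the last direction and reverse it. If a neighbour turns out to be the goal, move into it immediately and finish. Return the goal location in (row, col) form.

Then maze.sense passing north, → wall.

I try maze.sense passing west, : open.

Next I call stack.push passing west, → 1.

Next I call maze.move passing west, — result: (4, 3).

Using maze.sense passing north, and see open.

I try stack.push passing north, — result: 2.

Now I run maze.move passing north, yielding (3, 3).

Using maze.sense passing north, — result: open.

I use stack.push passing north, yielding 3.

I run maze.move passing north, and observe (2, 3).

I try maze.sense passing north, and get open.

Using stack.push passing north, → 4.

I use maze.move passing north, giving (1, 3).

Calling maze.sense passing north, yielding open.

Calling stack.push passing north, — result: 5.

Now I run maze.move passing north, which returns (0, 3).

Now I run maze.sense passing west, and get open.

I try stack.push passing west, : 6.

Then maze.move passing west, : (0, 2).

Next I call maze.sense passing west, and observe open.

I invoke stack.push passing west, : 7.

Now I run maze.move passing west, — result: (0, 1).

Using maze.sense passing west, and get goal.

Then maze.move passing west, → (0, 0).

Answer: (0, 0)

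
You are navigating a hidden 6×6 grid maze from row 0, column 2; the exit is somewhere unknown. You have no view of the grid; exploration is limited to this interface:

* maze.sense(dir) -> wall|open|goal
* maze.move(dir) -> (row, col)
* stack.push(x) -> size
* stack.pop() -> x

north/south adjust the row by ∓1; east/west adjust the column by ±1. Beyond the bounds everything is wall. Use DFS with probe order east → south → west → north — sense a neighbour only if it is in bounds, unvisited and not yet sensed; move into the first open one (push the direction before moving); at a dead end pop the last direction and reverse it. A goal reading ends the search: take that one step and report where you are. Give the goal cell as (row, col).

Invoking sense passing dir=east, and get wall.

I invoke sense passing dir=south, which returns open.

Now I run push passing x=south, yielding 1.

I try move passing dir=south, and get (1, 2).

Now I run sense passing dir=east, giving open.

I use push passing x=east, — result: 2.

I call move passing dir=east, which returns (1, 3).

I run sense passing dir=east, : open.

I invoke push passing x=east, : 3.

I run move passing dir=east, and see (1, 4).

Invoking sense passing dir=east, and see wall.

Next I call sense passing dir=south, and observe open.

Using push passing x=south, and observe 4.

Then move passing dir=south, yielding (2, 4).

I try sense passing dir=east, and see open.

Then push passing x=east, : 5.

I invoke move passing dir=east, — result: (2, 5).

Invoking sense passing dir=south, : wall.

Now I run pop, and get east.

Using move passing dir=west, — result: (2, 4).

I try sense passing dir=south, and observe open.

Now I run push passing x=south, which returns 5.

Invoking move passing dir=south, yielding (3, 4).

I invoke sense passing dir=south, giving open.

I invoke push passing x=south, and get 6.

Now I run move passing dir=south, and get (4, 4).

I use sense passing dir=east, : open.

Next I call push passing x=east, and get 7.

Now I run move passing dir=east, and see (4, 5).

Now I run sense passing dir=south, → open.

I run push passing x=south, and see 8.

Invoking move passing dir=south, and see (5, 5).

I run sense passing dir=west, and get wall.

Calling pop, : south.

Then move passing dir=north, yielding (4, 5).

Then pop, and get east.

I use move passing dir=west, and get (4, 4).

I invoke sense passing dir=west, and see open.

I invoke push passing x=west, — result: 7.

I run move passing dir=west, → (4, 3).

Then sense passing dir=south, giving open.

I invoke push passing x=south, : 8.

I call move passing dir=south, — result: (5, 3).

I invoke sense passing dir=west, which returns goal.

Calling move passing dir=west, yielding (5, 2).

Answer: (5, 2)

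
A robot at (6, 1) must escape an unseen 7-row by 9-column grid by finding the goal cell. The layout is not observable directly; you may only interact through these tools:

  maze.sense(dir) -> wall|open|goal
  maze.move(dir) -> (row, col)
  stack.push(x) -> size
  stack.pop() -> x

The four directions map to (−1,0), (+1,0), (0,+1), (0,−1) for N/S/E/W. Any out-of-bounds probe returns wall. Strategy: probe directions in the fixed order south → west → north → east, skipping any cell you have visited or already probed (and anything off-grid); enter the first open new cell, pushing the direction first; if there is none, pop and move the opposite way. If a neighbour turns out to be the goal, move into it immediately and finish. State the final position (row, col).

! sense(dir='west') == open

! push(x='west') == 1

! move(dir='west') == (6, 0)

! sense(dir='north') == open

! push(x='north') == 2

! move(dir='north') == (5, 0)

! sense(dir='north') == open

! push(x='north') == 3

! move(dir='north') == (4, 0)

! sense(dir='north') == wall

! sense(dir='east') == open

! push(x='east') == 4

! move(dir='east') == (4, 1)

! sense(dir='south') == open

! push(x='south') == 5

! move(dir='south') == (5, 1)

! sense(dir='east') == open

! push(x='east') == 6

! move(dir='east') == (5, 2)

! sense(dir='south') == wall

! sense(dir='north') == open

! push(x='north') == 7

! move(dir='north') == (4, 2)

! sense(dir='north') == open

! push(x='north') == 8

! move(dir='north') == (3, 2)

! sense(dir='west') == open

! push(x='west') == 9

! move(dir='west') == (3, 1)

! sense(dir='north') == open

! push(x='north') == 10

! move(dir='north') == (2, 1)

! sense(dir='west') == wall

! sense(dir='north') == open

! push(x='north') == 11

! move(dir='north') == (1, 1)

! sense(dir='west') == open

! push(x='west') == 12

! move(dir='west') == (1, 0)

! sense(dir='north') == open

! push(x='north') == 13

! move(dir='north') == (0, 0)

! sense(dir='east') == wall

! pop() == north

! move(dir='south') == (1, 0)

! pop() == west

! move(dir='east') == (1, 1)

! sense(dir='east') == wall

! pop() == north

! move(dir='south') == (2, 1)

! sense(dir='east') == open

! push(x='east') == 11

! move(dir='east') == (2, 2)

! sense(dir='east') == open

! push(x='east') == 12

! move(dir='east') == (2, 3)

! sense(dir='south') == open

! push(x='south') == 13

! move(dir='south') == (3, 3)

! sense(dir='south') == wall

! sense(dir='east') == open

! push(x='east') == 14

! move(dir='east') == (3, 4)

! sense(dir='south') == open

! push(x='south') == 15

! move(dir='south') == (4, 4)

! sense(dir='south') == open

! push(x='south') == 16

! move(dir='south') == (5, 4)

! sense(dir='south') == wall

! sense(dir='west') == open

! push(x='west') == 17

! move(dir='west') == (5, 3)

! sense(dir='south') == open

! push(x='south') == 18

! move(dir='south') == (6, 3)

! pop() == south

! move(dir='north') == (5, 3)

! pop() == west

! move(dir='east') == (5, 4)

! sense(dir='east') == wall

! pop() == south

! move(dir='north') == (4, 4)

! sense(dir='east') == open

! push(x='east') == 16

! move(dir='east') == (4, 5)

! sense(dir='north') == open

! push(x='north') == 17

! move(dir='north') == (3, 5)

! sense(dir='north') == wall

! sense(dir='east') == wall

! pop() == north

! move(dir='south') == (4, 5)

! sense(dir='east') == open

! push(x='east') == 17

! move(dir='east') == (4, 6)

! sense(dir='south') == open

! push(x='south') == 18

! move(dir='south') == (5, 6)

! sense(dir='south') == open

! push(x='south') == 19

! move(dir='south') == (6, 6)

! sense(dir='west') == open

! push(x='west') == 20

! move(dir='west') == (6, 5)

! pop() == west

! move(dir='east') == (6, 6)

! sense(dir='east') == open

! push(x='east') == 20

! move(dir='east') == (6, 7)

! sense(dir='north') == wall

! sense(dir='east') == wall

! pop() == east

! move(dir='west') == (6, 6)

! pop() == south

! move(dir='north') == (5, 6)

! pop() == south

! move(dir='north') == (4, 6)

! sense(dir='east') == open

! push(x='east') == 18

! move(dir='east') == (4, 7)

! sense(dir='north') == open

! push(x='north') == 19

! move(dir='north') == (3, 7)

! sense(dir='north') == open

! push(x='north') == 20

! move(dir='north') == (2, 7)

! sense(dir='west') == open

! push(x='west') == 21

! move(dir='west') == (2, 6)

! sense(dir='north') == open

! push(x='north') == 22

! move(dir='north') == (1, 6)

! sense(dir='west') == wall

! sense(dir='north') == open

! push(x='north') == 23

! move(dir='north') == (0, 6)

! sense(dir='west') == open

! push(x='west') == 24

! move(dir='west') == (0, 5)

! sense(dir='west') == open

! push(x='west') == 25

! move(dir='west') == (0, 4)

! sense(dir='south') == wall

! sense(dir='west') == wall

! pop() == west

! move(dir='east') == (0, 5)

! pop() == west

! move(dir='east') == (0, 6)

! sense(dir='east') == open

! push(x='east') == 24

! move(dir='east') == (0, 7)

! sense(dir='south') == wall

! sense(dir='east') == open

! push(x='east') == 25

! move(dir='east') == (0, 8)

! sense(dir='south') == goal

! move(dir='south') == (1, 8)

Answer: (1, 8)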